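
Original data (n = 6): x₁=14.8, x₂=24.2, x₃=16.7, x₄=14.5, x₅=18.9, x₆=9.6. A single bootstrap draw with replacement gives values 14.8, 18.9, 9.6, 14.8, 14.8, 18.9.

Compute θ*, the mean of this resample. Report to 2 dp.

Mean = (14.8 + 18.9 + 9.6 + 14.8 + 14.8 + 18.9) / 6 = 91.80 / 6 = 15.30

θ* = 15.30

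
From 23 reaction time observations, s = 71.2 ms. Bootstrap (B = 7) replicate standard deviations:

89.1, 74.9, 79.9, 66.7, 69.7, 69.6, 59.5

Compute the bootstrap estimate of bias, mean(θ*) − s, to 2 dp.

bias = +1.57

mean(θ*) = (89.1 + 74.9 + 79.9 + 66.7 + 69.7 + 69.6 + 59.5) / 7 = 72.771
bias = 72.771 − 71.2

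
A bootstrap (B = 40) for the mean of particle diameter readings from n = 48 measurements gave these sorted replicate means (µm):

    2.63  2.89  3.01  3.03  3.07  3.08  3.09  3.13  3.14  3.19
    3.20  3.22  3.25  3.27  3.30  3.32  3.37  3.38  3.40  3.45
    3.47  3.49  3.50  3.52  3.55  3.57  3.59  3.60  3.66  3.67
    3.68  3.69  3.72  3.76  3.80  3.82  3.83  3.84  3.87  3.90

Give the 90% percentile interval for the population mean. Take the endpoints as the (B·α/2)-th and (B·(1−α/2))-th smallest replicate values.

(2.89, 3.84)

α = 0.10; lower rank = 40 × 0.050 = 2; upper rank = 40 × 0.950 = 38.
The 2nd smallest replicate is 2.89; the 38th is 3.84.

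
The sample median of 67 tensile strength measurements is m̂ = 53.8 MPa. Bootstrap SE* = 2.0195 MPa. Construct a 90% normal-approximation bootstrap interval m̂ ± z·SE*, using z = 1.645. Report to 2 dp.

(50.48, 57.12)

Margin = 1.645 × 2.0195 = 3.322
Interval: 53.8 ± 3.322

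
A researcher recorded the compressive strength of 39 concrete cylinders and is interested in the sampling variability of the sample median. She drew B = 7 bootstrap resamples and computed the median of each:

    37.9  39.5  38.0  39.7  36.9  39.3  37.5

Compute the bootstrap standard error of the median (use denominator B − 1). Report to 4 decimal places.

SE* = 1.0939

Bootstrap SE is the standard deviation of the 7 replicate medians.
Mean of replicates: (37.9 + 39.5 + 38.0 + 39.7 + 36.9 + 39.3 + 37.5) / 7 = 268.80000 / 7 = 38.40000
Sum of squared deviations: (−0.50000)² + (+1.10000)² + (−0.40000)² + (+1.30000)² + (−1.50000)² + (+0.90000)² + (−0.90000)² = 7.18000
Variance = 7.18000 / 6 = 1.19667
SE* = √1.19667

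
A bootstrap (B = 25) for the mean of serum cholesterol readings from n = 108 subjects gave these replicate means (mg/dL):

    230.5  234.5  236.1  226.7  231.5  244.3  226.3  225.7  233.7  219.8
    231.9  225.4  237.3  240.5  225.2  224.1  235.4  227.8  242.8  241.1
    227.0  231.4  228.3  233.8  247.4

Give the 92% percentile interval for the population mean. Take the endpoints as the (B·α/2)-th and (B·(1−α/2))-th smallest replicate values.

(219.8, 244.3)

Sorted replicates: 219.8, 224.1, 225.2, 225.4, 225.7, 226.3, 226.7, 227.0, 227.8, 228.3, 230.5, 231.4, 231.5, 231.9, 233.7, 233.8, 234.5, 235.4, 236.1, 237.3, 240.5, 241.1, 242.8, 244.3, 247.4
α = 0.08; lower rank = 25 × 0.040 = 1; upper rank = 25 × 0.960 = 24.
The 1st smallest replicate is 219.8; the 24th is 244.3.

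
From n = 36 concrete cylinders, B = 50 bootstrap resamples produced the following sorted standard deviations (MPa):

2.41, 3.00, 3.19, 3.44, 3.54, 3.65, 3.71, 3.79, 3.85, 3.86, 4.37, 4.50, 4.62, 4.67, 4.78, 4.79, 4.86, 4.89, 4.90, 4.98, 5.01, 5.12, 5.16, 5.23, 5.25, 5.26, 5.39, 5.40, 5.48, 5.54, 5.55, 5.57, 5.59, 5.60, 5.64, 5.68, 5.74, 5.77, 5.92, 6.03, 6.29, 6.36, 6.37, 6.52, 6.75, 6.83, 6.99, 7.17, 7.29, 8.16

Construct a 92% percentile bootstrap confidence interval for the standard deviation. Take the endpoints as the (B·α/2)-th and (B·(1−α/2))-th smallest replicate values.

α = 0.08; lower rank = 50 × 0.040 = 2; upper rank = 50 × 0.960 = 48.
The 2nd smallest replicate is 3.00; the 48th is 7.17.

(3.00, 7.17)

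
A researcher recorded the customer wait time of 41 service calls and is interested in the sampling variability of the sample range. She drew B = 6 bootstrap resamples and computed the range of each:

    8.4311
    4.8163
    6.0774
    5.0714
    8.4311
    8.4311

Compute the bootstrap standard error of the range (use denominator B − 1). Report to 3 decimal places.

Bootstrap SE is the standard deviation of the 6 replicate ranges.
Mean of replicates: (8.4311 + 4.8163 + 6.0774 + 5.0714 + 8.4311 + 8.4311) / 6 = 41.25840 / 6 = 6.87640
Sum of squared deviations: (+1.55470)² + (−2.06010)² + (−0.79900)² + (−1.80500)² + (+1.55470)² + (+1.55470)² = 15.39171
Variance = 15.39171 / 5 = 3.07834
SE* = √3.07834

SE* = 1.755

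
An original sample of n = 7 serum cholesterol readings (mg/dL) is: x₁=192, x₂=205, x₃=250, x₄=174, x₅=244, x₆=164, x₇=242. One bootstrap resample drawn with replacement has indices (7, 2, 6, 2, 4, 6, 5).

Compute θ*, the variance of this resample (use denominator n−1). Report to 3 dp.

θ* = 1169.571

Resample values: 242, 205, 164, 205, 174, 164, 244.
Mean = 199.7143; sum of squared deviations = 7017.4286
s² = 7017.4286 / 6 = 1169.5714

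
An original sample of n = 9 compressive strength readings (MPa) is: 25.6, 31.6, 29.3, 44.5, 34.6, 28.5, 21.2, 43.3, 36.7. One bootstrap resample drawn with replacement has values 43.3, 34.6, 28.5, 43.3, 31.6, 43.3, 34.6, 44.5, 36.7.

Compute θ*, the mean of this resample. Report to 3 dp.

Mean = (43.3 + 34.6 + 28.5 + 43.3 + 31.6 + 43.3 + 34.6 + 44.5 + 36.7) / 9 = 340.40 / 9 = 37.822

θ* = 37.822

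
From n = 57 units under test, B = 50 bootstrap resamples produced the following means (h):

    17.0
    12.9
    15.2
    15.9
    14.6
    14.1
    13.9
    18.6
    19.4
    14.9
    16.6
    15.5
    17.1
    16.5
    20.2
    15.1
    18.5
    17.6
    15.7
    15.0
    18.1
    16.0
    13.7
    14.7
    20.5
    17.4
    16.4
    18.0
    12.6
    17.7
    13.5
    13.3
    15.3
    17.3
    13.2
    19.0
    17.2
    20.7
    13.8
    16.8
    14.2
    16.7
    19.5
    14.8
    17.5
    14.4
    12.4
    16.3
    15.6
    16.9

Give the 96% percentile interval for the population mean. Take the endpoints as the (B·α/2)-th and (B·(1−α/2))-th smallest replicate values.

(12.4, 20.5)

Sorted replicates: 12.4, 12.6, 12.9, 13.2, 13.3, 13.5, 13.7, 13.8, 13.9, 14.1, 14.2, 14.4, 14.6, 14.7, 14.8, 14.9, 15.0, 15.1, 15.2, 15.3, 15.5, 15.6, 15.7, 15.9, 16.0, 16.3, 16.4, 16.5, 16.6, 16.7, 16.8, 16.9, 17.0, 17.1, 17.2, 17.3, 17.4, 17.5, 17.6, 17.7, 18.0, 18.1, 18.5, 18.6, 19.0, 19.4, 19.5, 20.2, 20.5, 20.7
α = 0.04; lower rank = 50 × 0.020 = 1; upper rank = 50 × 0.980 = 49.
The 1st smallest replicate is 12.4; the 49th is 20.5.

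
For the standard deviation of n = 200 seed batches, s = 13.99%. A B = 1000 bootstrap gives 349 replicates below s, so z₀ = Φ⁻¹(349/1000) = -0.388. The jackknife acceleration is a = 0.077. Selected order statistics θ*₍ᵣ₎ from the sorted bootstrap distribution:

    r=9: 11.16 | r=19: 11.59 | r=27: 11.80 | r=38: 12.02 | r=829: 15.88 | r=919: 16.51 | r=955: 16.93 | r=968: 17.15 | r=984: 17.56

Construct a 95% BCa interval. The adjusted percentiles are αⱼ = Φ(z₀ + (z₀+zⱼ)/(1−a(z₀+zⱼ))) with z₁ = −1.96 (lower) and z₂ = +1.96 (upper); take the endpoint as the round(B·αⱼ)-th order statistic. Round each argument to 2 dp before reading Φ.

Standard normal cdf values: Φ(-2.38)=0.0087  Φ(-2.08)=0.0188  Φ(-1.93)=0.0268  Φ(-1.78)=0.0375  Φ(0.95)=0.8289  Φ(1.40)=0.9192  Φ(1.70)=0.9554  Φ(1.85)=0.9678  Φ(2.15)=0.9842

(11.16, 16.51)

Lower: z₀ + z₁ = -0.388 + (-1.960) = -2.348; 1 − a(z₀+z₁) = 1 − (0.077)(-2.348) = 1.1808; argument = -0.388 + (-2.348)/1.1808 = -2.3765 → -2.38.
α₁ = Φ(-2.38) = 0.0087; rank = round(1000 × 0.0087) = 9; θ*₍9₎ = 11.16.
Upper: z₀ + z₂ = 1.572; 1 − a(z₀+z₂) = 0.8790; argument = 1.4005 → 1.40; α₂ = 0.9192; rank = 919; θ*₍919₎ = 16.51.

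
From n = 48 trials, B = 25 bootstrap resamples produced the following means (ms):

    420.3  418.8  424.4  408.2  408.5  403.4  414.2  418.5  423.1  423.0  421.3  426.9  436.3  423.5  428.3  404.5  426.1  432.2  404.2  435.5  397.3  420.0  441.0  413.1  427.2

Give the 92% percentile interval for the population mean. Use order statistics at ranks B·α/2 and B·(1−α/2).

(397.3, 436.3)

Sorted replicates: 397.3, 403.4, 404.2, 404.5, 408.2, 408.5, 413.1, 414.2, 418.5, 418.8, 420.0, 420.3, 421.3, 423.0, 423.1, 423.5, 424.4, 426.1, 426.9, 427.2, 428.3, 432.2, 435.5, 436.3, 441.0
α = 0.08; lower rank = 25 × 0.040 = 1; upper rank = 25 × 0.960 = 24.
The 1st smallest replicate is 397.3; the 24th is 436.3.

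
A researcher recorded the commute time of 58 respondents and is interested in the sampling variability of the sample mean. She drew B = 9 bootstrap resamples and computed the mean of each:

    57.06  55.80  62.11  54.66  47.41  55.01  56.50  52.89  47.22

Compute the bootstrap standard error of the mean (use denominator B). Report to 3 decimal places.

Bootstrap SE is the standard deviation of the 9 replicate means.
Mean of replicates: (57.06 + 55.80 + 62.11 + 54.66 + 47.41 + 55.01 + 56.50 + 52.89 + 47.22) / 9 = 488.6600 / 9 = 54.2956
Sum of squared deviations: (+2.7644)² + (+1.5044)² + (+7.8144)² + (+0.3644)² + (−6.8856)² + (+0.7144)² + (+2.2044)² + (−1.4056)² + (−7.0756)² = 175.9238
Variance = 175.9238 / 9 = 19.5471
SE* = √19.5471

SE* = 4.421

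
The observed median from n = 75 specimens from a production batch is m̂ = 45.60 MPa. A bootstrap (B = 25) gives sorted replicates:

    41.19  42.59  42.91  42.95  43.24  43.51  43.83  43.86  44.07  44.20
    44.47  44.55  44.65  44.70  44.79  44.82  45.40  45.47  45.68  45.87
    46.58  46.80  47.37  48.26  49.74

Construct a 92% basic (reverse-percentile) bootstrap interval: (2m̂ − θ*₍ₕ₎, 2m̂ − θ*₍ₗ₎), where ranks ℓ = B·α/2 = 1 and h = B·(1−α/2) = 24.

(42.94, 50.01)

Percentile endpoints at ranks 1 and 24: θ*₍1₎ = 41.19, θ*₍24₎ = 48.26.
Basic interval reflects these around m̂:
  lower = 2 × 45.60 − 48.26 = 42.94
  upper = 2 × 45.60 − 41.19 = 50.01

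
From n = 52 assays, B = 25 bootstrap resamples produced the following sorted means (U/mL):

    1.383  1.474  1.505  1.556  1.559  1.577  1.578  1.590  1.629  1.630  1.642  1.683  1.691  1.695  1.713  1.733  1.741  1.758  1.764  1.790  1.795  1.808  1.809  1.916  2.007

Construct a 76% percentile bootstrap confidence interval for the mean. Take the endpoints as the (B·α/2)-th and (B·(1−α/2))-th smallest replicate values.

α = 0.24; lower rank = 25 × 0.120 = 3; upper rank = 25 × 0.880 = 22.
The 3rd smallest replicate is 1.505; the 22nd is 1.808.

(1.505, 1.808)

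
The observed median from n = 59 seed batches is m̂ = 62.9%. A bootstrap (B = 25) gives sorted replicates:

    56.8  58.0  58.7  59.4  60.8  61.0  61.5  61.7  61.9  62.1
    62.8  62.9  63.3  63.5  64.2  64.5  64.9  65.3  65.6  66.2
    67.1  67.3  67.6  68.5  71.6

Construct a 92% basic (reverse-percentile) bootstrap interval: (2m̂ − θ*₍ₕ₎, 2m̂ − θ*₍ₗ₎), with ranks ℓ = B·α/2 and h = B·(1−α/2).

Percentile endpoints at ranks 1 and 24: θ*₍1₎ = 56.8, θ*₍24₎ = 68.5.
Basic interval reflects these around m̂:
  lower = 2 × 62.9 − 68.5 = 57.3
  upper = 2 × 62.9 − 56.8 = 69.0

(57.3, 69.0)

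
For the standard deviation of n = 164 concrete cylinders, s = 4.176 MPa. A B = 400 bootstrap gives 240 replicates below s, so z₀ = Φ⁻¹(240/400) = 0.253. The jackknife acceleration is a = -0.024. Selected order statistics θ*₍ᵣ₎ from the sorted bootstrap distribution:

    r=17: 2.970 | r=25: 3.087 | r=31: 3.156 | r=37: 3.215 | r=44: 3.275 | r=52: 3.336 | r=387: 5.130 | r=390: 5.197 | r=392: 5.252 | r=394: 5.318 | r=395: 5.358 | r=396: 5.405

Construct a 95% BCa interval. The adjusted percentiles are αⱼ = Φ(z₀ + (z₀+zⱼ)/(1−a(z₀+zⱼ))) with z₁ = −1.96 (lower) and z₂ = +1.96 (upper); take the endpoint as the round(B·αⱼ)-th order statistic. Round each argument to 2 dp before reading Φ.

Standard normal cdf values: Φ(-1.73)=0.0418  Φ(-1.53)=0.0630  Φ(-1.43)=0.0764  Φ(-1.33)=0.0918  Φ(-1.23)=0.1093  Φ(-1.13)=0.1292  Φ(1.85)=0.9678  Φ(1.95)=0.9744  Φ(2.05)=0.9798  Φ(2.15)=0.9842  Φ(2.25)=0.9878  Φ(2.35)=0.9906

(3.087, 5.405)

Lower: z₀ + z₁ = 0.253 + (-1.960) = -1.707; 1 − a(z₀+z₁) = 1 − (-0.024)(-1.707) = 0.9590; argument = 0.253 + (-1.707)/0.9590 = -1.5269 → -1.53.
α₁ = Φ(-1.53) = 0.0630; rank = round(400 × 0.0630) = 25; θ*₍25₎ = 3.087.
Upper: z₀ + z₂ = 2.213; 1 − a(z₀+z₂) = 1.0531; argument = 2.3544 → 2.35; α₂ = 0.9906; rank = 396; θ*₍396₎ = 5.405.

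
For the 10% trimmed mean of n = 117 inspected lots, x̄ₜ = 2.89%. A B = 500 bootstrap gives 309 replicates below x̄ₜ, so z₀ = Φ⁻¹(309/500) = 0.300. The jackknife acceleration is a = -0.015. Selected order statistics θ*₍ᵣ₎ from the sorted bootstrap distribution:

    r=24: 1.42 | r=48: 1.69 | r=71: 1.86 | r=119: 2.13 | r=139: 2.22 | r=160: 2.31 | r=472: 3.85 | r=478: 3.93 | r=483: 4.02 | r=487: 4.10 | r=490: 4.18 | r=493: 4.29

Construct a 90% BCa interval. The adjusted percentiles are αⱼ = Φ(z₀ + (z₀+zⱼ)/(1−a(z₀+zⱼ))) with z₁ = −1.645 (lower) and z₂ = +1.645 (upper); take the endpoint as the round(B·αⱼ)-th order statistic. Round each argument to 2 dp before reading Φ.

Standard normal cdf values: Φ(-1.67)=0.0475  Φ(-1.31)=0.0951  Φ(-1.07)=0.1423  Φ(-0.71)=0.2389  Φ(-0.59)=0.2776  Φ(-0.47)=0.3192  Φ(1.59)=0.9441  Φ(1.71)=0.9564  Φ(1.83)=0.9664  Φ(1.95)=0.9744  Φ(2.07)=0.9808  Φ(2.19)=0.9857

Lower: z₀ + z₁ = 0.300 + (-1.645) = -1.345; 1 − a(z₀+z₁) = 1 − (-0.015)(-1.345) = 0.9798; argument = 0.300 + (-1.345)/0.9798 = -1.0727 → -1.07.
α₁ = Φ(-1.07) = 0.1423; rank = round(500 × 0.1423) = 71; θ*₍71₎ = 1.86.
Upper: z₀ + z₂ = 1.945; 1 − a(z₀+z₂) = 1.0292; argument = 2.1899 → 2.19; α₂ = 0.9857; rank = 493; θ*₍493₎ = 4.29.

(1.86, 4.29)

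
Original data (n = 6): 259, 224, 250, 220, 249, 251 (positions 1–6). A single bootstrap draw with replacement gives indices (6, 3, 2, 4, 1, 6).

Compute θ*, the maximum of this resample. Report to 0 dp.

θ* = 259

Resample values: 251, 250, 224, 220, 259, 251.
Maximum = 259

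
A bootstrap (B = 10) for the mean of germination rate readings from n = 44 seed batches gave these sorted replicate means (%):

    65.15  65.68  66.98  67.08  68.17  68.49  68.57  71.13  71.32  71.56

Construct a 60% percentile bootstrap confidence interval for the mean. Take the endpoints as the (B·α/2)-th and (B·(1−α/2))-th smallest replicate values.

α = 0.40; lower rank = 10 × 0.200 = 2; upper rank = 10 × 0.800 = 8.
The 2nd smallest replicate is 65.68; the 8th is 71.13.

(65.68, 71.13)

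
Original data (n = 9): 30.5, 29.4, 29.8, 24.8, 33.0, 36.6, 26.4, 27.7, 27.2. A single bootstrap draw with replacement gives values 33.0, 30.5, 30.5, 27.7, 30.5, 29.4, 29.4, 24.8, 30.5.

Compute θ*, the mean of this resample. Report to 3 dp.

θ* = 29.589

Mean = (33.0 + 30.5 + 30.5 + 27.7 + 30.5 + 29.4 + 29.4 + 24.8 + 30.5) / 9 = 266.30 / 9 = 29.589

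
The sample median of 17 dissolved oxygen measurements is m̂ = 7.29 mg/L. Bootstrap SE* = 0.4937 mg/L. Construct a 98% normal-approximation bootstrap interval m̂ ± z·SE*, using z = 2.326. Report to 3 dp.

Margin = 2.326 × 0.4937 = 1.1483
Interval: 7.29 ± 1.1483

(6.142, 8.438)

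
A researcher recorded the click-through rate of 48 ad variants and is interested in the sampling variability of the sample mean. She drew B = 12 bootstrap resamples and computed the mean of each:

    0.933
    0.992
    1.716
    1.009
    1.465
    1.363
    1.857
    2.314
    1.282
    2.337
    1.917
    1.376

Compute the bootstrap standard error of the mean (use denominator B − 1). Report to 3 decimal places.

Bootstrap SE is the standard deviation of the 12 replicate means.
Mean of replicates: (0.933 + 0.992 + 1.716 + 1.009 + 1.465 + 1.363 + 1.857 + 2.314 + 1.282 + 2.337 + 1.917 + 1.376) / 12 = 18.5610 / 12 = 1.5468
Sum of squared deviations: (−0.6138)² + (−0.5548)² + (+0.1692)² + (−0.5378)² + (−0.0817)² + (−0.1838)² + (+0.3102)² + (+0.7672)² + (−0.2648)² + (+0.7903)² + (+0.3702)² + (−0.1708)² = 2.5885
Variance = 2.5885 / 11 = 0.2353
SE* = √0.2353

SE* = 0.485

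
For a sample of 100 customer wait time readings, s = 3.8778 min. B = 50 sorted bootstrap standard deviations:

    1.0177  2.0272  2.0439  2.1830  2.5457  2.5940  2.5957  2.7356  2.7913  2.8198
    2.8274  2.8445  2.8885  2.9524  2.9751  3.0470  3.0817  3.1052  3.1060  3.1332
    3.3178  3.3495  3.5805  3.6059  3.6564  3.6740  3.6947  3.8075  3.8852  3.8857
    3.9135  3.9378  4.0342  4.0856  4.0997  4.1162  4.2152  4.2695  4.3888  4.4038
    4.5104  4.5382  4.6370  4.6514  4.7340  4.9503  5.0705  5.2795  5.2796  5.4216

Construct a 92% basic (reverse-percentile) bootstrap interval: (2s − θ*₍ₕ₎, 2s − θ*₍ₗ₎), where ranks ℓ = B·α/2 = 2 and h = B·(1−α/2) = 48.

(2.4761, 5.7284)

Percentile endpoints at ranks 2 and 48: θ*₍2₎ = 2.0272, θ*₍48₎ = 5.2795.
Basic interval reflects these around s:
  lower = 2 × 3.8778 − 5.2795 = 2.4761
  upper = 2 × 3.8778 − 2.0272 = 5.7284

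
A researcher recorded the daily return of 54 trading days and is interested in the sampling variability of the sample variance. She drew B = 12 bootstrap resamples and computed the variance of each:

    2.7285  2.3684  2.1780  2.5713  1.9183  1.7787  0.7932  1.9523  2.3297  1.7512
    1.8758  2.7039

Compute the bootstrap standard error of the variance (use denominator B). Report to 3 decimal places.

Bootstrap SE is the standard deviation of the 12 replicate variances.
Mean of replicates: (2.7285 + 2.3684 + 2.1780 + 2.5713 + 1.9183 + 1.7787 + 0.7932 + 1.9523 + 2.3297 + 1.7512 + 1.8758 + 2.7039) / 12 = 24.94930 / 12 = 2.07911
Sum of squared deviations: (+0.64939)² + (+0.28929)² + (+0.09889)² + (+0.49219)² + (−0.16081)² + (−0.30041)² + (−1.28591)² + (−0.12681)² + (+0.25059)² + (−0.32791)² + (−0.20331)² + (+0.62479)² = 3.14520
Variance = 3.14520 / 12 = 0.26210
SE* = √0.26210

SE* = 0.512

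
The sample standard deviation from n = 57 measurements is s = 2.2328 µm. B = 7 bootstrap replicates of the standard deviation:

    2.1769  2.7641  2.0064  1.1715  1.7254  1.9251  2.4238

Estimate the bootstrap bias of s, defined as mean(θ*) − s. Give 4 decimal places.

mean(θ*) = (2.1769 + 2.7641 + 2.0064 + 1.1715 + 1.7254 + 1.9251 + 2.4238) / 7 = 2.02760
bias = 2.02760 − 2.2328

bias = −0.2052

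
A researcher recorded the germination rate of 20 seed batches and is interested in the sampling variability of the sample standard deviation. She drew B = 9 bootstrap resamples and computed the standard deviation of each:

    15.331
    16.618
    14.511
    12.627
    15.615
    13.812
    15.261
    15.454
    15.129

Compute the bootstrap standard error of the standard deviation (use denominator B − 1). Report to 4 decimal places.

Bootstrap SE is the standard deviation of the 9 replicate standard deviations.
Mean of replicates: (15.331 + 16.618 + 14.511 + 12.627 + 15.615 + 13.812 + 15.261 + 15.454 + 15.129) / 9 = 134.35800 / 9 = 14.92867
Sum of squared deviations: (+0.40233)² + (+1.68933)² + (−0.41767)² + (−2.30167)² + (+0.68633)² + (−1.11667)² + (+0.33233)² + (+0.52533)² + (+0.20033)² = 10.63239
Variance = 10.63239 / 8 = 1.32905
SE* = √1.32905

SE* = 1.1528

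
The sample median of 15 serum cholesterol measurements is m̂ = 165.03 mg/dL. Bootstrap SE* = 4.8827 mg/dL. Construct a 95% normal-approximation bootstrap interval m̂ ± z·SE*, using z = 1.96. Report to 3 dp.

Margin = 1.96 × 4.8827 = 9.5701
Interval: 165.03 ± 9.5701

(155.460, 174.600)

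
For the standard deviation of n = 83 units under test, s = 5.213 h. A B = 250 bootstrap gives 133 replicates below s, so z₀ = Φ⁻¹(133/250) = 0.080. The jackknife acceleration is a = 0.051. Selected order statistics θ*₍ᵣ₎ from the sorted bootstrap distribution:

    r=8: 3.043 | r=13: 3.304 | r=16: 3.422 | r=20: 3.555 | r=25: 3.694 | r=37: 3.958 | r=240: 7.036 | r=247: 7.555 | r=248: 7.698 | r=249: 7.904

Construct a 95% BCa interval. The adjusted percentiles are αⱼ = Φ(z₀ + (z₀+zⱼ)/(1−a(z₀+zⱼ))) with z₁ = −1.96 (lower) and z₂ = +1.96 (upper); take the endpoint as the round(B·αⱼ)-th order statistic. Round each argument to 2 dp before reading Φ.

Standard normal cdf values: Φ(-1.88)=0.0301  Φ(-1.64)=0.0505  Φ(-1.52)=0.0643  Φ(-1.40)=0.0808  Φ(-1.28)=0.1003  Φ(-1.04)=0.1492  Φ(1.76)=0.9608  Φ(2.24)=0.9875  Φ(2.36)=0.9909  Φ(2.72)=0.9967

(3.304, 7.698)

Lower: z₀ + z₁ = 0.080 + (-1.960) = -1.880; 1 − a(z₀+z₁) = 1 − (0.051)(-1.880) = 1.0959; argument = 0.080 + (-1.880)/1.0959 = -1.6355 → -1.64.
α₁ = Φ(-1.64) = 0.0505; rank = round(250 × 0.0505) = 13; θ*₍13₎ = 3.304.
Upper: z₀ + z₂ = 2.040; 1 − a(z₀+z₂) = 0.8960; argument = 2.3569 → 2.36; α₂ = 0.9909; rank = 248; θ*₍248₎ = 7.698.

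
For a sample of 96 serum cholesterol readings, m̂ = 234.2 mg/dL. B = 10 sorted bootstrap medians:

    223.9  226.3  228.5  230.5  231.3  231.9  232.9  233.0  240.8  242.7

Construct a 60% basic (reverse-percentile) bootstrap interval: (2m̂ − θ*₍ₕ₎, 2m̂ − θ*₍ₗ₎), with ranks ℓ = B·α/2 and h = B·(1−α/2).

(235.4, 242.1)

Percentile endpoints at ranks 2 and 8: θ*₍2₎ = 226.3, θ*₍8₎ = 233.0.
Basic interval reflects these around m̂:
  lower = 2 × 234.2 − 233.0 = 235.4
  upper = 2 × 234.2 − 226.3 = 242.1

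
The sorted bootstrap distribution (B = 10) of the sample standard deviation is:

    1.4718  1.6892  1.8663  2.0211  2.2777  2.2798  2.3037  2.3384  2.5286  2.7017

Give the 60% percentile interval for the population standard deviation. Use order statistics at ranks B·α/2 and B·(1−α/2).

(1.6892, 2.3384)

α = 0.40; lower rank = 10 × 0.200 = 2; upper rank = 10 × 0.800 = 8.
The 2nd smallest replicate is 1.6892; the 8th is 2.3384.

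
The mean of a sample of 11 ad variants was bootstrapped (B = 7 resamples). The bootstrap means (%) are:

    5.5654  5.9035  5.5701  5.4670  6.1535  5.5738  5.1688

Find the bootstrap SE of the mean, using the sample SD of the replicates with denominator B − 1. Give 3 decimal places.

SE* = 0.316

Bootstrap SE is the standard deviation of the 7 replicate means.
Mean of replicates: (5.5654 + 5.9035 + 5.5701 + 5.4670 + 6.1535 + 5.5738 + 5.1688) / 7 = 39.40210 / 7 = 5.62887
Sum of squared deviations: (−0.06347)² + (+0.27463)² + (−0.05877)² + (−0.16187)² + (+0.52463)² + (−0.05507)² + (−0.46007)² = 0.59904
Variance = 0.59904 / 6 = 0.09984
SE* = √0.09984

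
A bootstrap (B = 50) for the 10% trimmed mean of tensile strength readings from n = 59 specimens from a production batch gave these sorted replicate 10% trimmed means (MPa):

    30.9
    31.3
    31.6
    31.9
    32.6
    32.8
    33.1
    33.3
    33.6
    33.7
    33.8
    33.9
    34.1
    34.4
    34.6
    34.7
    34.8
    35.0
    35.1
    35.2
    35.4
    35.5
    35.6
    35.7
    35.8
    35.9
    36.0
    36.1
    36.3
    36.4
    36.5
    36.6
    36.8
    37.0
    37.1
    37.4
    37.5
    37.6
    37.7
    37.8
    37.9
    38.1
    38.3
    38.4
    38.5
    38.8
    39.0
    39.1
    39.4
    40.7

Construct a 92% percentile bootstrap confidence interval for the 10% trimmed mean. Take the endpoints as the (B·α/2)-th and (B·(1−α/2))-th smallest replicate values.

(31.3, 39.1)

α = 0.08; lower rank = 50 × 0.040 = 2; upper rank = 50 × 0.960 = 48.
The 2nd smallest replicate is 31.3; the 48th is 39.1.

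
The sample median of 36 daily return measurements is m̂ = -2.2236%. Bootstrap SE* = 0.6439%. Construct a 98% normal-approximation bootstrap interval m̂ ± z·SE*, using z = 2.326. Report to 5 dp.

Margin = 2.326 × 0.6439 = 1.497711
Interval: -2.2236 ± 1.497711

(-3.72131, -0.72589)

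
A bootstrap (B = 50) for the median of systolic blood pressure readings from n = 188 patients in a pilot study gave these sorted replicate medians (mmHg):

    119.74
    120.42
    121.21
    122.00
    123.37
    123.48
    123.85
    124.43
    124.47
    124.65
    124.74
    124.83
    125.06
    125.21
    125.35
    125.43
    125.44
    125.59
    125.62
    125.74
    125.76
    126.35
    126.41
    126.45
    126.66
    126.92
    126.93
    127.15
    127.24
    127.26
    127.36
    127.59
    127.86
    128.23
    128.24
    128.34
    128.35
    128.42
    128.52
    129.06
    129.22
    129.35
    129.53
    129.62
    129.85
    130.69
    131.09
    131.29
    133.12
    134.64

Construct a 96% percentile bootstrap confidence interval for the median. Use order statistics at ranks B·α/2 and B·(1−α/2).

α = 0.04; lower rank = 50 × 0.020 = 1; upper rank = 50 × 0.980 = 49.
The 1st smallest replicate is 119.74; the 49th is 133.12.

(119.74, 133.12)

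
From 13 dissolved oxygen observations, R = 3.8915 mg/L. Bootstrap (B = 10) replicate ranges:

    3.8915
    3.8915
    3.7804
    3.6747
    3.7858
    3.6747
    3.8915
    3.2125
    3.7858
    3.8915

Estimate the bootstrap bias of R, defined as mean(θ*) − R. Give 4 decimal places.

bias = −0.1435

mean(θ*) = (3.8915 + 3.8915 + 3.7804 + 3.6747 + 3.7858 + 3.6747 + 3.8915 + 3.2125 + 3.7858 + 3.8915) / 10 = 3.74799
bias = 3.74799 − 3.8915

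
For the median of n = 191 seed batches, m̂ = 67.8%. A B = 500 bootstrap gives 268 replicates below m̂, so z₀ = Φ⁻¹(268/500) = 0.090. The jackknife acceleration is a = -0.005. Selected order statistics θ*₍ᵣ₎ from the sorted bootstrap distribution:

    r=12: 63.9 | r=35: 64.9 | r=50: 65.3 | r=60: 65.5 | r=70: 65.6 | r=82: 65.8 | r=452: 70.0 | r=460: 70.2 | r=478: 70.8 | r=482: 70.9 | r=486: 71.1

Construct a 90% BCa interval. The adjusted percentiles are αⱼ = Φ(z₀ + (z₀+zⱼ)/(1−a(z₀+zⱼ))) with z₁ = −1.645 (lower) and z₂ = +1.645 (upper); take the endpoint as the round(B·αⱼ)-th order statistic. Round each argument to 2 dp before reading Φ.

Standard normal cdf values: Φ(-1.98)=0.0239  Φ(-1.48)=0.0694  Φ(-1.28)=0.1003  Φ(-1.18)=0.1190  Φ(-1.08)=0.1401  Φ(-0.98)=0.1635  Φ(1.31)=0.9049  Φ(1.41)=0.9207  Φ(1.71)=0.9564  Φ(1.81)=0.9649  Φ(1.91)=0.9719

Lower: z₀ + z₁ = 0.090 + (-1.645) = -1.555; 1 − a(z₀+z₁) = 1 − (-0.005)(-1.555) = 0.9922; argument = 0.090 + (-1.555)/0.9922 = -1.4772 → -1.48.
α₁ = Φ(-1.48) = 0.0694; rank = round(500 × 0.0694) = 35; θ*₍35₎ = 64.9.
Upper: z₀ + z₂ = 1.735; 1 − a(z₀+z₂) = 1.0087; argument = 1.8101 → 1.81; α₂ = 0.9649; rank = 482; θ*₍482₎ = 70.9.

(64.9, 70.9)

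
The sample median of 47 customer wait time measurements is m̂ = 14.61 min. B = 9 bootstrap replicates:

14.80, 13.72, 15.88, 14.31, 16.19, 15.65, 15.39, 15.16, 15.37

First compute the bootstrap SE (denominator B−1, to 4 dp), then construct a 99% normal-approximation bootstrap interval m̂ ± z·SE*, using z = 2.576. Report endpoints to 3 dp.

Mean of replicates = 15.1633; sum of squared deviations = 4.8420; SE* = √(4.8420/8) = 0.7780
Margin = 2.576 × 0.7780 = 2.0041
Interval: 14.61 ± 2.0041

(12.606, 16.614)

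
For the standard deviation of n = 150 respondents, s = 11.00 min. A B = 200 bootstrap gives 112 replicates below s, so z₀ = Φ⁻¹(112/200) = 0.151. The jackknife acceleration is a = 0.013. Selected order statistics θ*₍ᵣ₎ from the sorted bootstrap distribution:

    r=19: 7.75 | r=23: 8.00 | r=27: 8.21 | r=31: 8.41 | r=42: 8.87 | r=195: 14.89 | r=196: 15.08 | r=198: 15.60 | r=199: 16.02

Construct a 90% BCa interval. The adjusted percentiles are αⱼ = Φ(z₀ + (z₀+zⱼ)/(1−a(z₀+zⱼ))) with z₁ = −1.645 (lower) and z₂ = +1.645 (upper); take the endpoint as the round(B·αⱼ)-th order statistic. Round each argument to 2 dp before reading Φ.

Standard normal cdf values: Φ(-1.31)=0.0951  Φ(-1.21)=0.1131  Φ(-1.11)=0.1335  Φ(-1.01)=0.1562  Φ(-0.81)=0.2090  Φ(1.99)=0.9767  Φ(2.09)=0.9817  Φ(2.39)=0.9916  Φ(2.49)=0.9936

(7.75, 14.89)

Lower: z₀ + z₁ = 0.151 + (-1.645) = -1.494; 1 − a(z₀+z₁) = 1 − (0.013)(-1.494) = 1.0194; argument = 0.151 + (-1.494)/1.0194 = -1.3145 → -1.31.
α₁ = Φ(-1.31) = 0.0951; rank = round(200 × 0.0951) = 19; θ*₍19₎ = 7.75.
Upper: z₀ + z₂ = 1.796; 1 − a(z₀+z₂) = 0.9767; argument = 1.9899 → 1.99; α₂ = 0.9767; rank = 195; θ*₍195₎ = 14.89.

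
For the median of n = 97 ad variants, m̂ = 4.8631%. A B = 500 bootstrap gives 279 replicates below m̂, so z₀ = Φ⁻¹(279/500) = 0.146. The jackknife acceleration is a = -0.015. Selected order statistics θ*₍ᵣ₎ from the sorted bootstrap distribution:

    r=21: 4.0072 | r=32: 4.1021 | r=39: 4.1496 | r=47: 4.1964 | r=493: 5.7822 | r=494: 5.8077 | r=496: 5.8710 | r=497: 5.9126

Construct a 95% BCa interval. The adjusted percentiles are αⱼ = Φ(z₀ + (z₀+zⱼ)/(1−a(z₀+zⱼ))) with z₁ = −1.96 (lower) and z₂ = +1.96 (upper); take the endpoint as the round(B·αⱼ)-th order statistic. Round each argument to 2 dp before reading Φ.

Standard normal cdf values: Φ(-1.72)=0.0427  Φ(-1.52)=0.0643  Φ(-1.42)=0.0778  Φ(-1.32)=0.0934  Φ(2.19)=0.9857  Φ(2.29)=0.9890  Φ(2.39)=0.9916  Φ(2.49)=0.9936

Lower: z₀ + z₁ = 0.146 + (-1.960) = -1.814; 1 − a(z₀+z₁) = 1 − (-0.015)(-1.814) = 0.9728; argument = 0.146 + (-1.814)/0.9728 = -1.7187 → -1.72.
α₁ = Φ(-1.72) = 0.0427; rank = round(500 × 0.0427) = 21; θ*₍21₎ = 4.0072.
Upper: z₀ + z₂ = 2.106; 1 − a(z₀+z₂) = 1.0316; argument = 2.1875 → 2.19; α₂ = 0.9857; rank = 493; θ*₍493₎ = 5.7822.

(4.0072, 5.7822)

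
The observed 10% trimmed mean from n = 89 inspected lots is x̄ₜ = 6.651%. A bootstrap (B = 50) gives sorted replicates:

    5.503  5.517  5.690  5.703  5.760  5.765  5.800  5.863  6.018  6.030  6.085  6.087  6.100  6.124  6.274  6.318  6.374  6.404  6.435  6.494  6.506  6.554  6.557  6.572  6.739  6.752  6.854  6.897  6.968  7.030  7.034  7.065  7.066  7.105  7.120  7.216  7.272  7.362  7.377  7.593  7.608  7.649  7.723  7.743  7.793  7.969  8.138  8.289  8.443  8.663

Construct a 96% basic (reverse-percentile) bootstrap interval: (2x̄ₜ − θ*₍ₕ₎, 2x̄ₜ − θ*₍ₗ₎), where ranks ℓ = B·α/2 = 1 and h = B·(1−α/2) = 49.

Percentile endpoints at ranks 1 and 49: θ*₍1₎ = 5.503, θ*₍49₎ = 8.443.
Basic interval reflects these around x̄ₜ:
  lower = 2 × 6.651 − 8.443 = 4.859
  upper = 2 × 6.651 − 5.503 = 7.799

(4.859, 7.799)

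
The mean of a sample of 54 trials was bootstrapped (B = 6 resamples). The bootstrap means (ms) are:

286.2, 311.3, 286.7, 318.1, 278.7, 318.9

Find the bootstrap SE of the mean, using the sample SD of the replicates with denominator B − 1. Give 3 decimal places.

SE* = 18.075

Bootstrap SE is the standard deviation of the 6 replicate means.
Mean of replicates: (286.2 + 311.3 + 286.7 + 318.1 + 278.7 + 318.9) / 6 = 1799.9000 / 6 = 299.9833
Sum of squared deviations: (−13.7833)² + (+11.3167)² + (−13.2833)² + (+18.1167)² + (−21.2833)² + (+18.9167)² = 1633.5283
Variance = 1633.5283 / 5 = 326.7057
SE* = √326.7057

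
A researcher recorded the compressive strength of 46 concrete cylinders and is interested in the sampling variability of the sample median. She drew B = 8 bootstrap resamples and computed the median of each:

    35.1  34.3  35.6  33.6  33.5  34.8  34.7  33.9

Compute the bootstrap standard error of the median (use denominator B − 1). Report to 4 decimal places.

Bootstrap SE is the standard deviation of the 8 replicate medians.
Mean of replicates: (35.1 + 34.3 + 35.6 + 33.6 + 33.5 + 34.8 + 34.7 + 33.9) / 8 = 275.50000 / 8 = 34.43750
Sum of squared deviations: (+0.66250)² + (−0.13750)² + (+1.16250)² + (−0.83750)² + (−0.93750)² + (+0.36250)² + (+0.26250)² + (−0.53750)² = 3.87875
Variance = 3.87875 / 7 = 0.55411
SE* = √0.55411

SE* = 0.7444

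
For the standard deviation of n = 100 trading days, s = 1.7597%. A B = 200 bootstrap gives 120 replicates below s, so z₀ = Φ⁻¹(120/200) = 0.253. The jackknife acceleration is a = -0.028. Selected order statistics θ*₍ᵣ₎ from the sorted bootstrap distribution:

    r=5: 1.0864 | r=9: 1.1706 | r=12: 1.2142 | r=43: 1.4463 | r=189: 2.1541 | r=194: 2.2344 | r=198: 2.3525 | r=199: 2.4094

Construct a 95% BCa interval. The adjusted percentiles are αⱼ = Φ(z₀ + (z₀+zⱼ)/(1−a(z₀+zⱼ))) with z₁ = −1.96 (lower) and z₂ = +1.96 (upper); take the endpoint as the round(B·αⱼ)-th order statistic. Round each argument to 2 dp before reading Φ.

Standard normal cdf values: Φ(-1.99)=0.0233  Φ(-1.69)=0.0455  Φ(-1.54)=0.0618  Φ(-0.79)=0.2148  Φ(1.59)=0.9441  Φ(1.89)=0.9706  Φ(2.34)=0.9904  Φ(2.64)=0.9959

Lower: z₀ + z₁ = 0.253 + (-1.960) = -1.707; 1 − a(z₀+z₁) = 1 − (-0.028)(-1.707) = 0.9522; argument = 0.253 + (-1.707)/0.9522 = -1.5397 → -1.54.
α₁ = Φ(-1.54) = 0.0618; rank = round(200 × 0.0618) = 12; θ*₍12₎ = 1.2142.
Upper: z₀ + z₂ = 2.213; 1 − a(z₀+z₂) = 1.0620; argument = 2.3369 → 2.34; α₂ = 0.9904; rank = 198; θ*₍198₎ = 2.3525.

(1.2142, 2.3525)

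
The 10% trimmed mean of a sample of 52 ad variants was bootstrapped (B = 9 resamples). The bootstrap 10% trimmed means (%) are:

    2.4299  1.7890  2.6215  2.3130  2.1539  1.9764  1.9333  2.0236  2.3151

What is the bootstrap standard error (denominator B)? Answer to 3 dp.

SE* = 0.252

Bootstrap SE is the standard deviation of the 9 replicate 10% trimmed means.
Mean of replicates: (2.4299 + 1.7890 + 2.6215 + 2.3130 + 2.1539 + 1.9764 + 1.9333 + 2.0236 + 2.3151) / 9 = 19.55570 / 9 = 2.17286
Sum of squared deviations: (+0.25704)² + (−0.38386)² + (+0.44864)² + (+0.14014)² + (−0.01896)² + (−0.19646)² + (−0.23956)² + (−0.14926)² + (+0.14224)² = 0.57319
Variance = 0.57319 / 9 = 0.06369
SE* = √0.06369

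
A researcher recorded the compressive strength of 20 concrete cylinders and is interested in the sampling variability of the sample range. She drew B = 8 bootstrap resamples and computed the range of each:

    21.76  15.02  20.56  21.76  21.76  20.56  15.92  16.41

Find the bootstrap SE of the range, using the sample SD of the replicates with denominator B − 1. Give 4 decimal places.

SE* = 2.9123

Bootstrap SE is the standard deviation of the 8 replicate ranges.
Mean of replicates: (21.76 + 15.02 + 20.56 + 21.76 + 21.76 + 20.56 + 15.92 + 16.41) / 8 = 153.75000 / 8 = 19.21875
Sum of squared deviations: (+2.54125)² + (−4.19875)² + (+1.34125)² + (+2.54125)² + (+2.54125)² + (+1.34125)² + (−3.29875)² + (−2.80875)² = 59.37209
Variance = 59.37209 / 7 = 8.48173
SE* = √8.48173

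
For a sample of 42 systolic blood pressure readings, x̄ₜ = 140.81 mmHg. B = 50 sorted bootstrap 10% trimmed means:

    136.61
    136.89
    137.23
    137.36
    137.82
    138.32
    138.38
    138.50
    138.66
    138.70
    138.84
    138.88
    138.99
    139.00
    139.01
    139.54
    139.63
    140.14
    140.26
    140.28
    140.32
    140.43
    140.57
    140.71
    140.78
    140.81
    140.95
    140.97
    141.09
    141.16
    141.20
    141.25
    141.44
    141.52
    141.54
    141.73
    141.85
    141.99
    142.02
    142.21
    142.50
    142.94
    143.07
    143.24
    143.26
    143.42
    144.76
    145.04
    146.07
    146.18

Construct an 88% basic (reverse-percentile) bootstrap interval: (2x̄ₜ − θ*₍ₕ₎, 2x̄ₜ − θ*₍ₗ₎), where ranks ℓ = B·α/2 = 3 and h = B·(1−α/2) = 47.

Percentile endpoints at ranks 3 and 47: θ*₍3₎ = 137.23, θ*₍47₎ = 144.76.
Basic interval reflects these around x̄ₜ:
  lower = 2 × 140.81 − 144.76 = 136.86
  upper = 2 × 140.81 − 137.23 = 144.39

(136.86, 144.39)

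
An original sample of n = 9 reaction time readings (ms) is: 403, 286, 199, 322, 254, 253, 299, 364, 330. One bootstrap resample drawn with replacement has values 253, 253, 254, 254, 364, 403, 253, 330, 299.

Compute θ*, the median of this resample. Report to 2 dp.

θ* = 254.00

Sorted: 253, 253, 253, 254, 254, 299, 330, 364, 403
Median = middle value = 254.00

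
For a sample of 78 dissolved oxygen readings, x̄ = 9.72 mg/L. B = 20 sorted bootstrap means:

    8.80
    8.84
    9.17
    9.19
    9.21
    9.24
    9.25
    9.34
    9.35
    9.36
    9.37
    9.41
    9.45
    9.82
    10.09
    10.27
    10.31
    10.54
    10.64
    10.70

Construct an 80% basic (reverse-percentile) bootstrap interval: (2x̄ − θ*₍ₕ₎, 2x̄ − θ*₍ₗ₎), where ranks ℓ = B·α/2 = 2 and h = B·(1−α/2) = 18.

(8.90, 10.60)

Percentile endpoints at ranks 2 and 18: θ*₍2₎ = 8.84, θ*₍18₎ = 10.54.
Basic interval reflects these around x̄:
  lower = 2 × 9.72 − 10.54 = 8.90
  upper = 2 × 9.72 − 8.84 = 10.60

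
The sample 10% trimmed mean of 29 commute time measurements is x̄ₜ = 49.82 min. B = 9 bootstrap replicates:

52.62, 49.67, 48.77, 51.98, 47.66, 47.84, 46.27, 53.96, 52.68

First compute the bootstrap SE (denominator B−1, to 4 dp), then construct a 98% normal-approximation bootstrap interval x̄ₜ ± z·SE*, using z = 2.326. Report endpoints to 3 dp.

Mean of replicates = 50.1611; sum of squared deviations = 59.0911; SE* = √(59.0911/8) = 2.7178
Margin = 2.326 × 2.7178 = 6.3216
Interval: 49.82 ± 6.3216

(43.498, 56.142)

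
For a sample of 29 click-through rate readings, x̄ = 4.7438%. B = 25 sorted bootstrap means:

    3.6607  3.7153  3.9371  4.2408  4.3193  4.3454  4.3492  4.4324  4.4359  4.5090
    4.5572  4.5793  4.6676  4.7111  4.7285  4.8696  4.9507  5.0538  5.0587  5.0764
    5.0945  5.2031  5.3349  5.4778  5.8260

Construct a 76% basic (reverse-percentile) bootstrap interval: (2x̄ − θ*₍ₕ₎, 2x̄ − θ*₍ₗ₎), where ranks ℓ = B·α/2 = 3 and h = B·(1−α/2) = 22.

Percentile endpoints at ranks 3 and 22: θ*₍3₎ = 3.9371, θ*₍22₎ = 5.2031.
Basic interval reflects these around x̄:
  lower = 2 × 4.7438 − 5.2031 = 4.2845
  upper = 2 × 4.7438 − 3.9371 = 5.5505

(4.2845, 5.5505)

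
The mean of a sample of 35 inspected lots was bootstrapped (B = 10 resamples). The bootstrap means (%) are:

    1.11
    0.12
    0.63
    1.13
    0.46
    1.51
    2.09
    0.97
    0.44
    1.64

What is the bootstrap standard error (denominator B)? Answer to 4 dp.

Bootstrap SE is the standard deviation of the 10 replicate means.
Mean of replicates: (1.11 + 0.12 + 0.63 + 1.13 + 0.46 + 1.51 + 2.09 + 0.97 + 0.44 + 1.64) / 10 = 10.10000 / 10 = 1.01000
Sum of squared deviations: (+0.10000)² + (−0.89000)² + (−0.38000)² + (+0.12000)² + (−0.55000)² + (+0.50000)² + (+1.08000)² + (−0.04000)² + (−0.57000)² + (+0.63000)² = 3.40320
Variance = 3.40320 / 10 = 0.34032
SE* = √0.34032

SE* = 0.5834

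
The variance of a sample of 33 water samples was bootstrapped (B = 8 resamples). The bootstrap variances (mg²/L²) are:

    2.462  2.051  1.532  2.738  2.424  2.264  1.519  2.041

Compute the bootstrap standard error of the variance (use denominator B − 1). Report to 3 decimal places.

SE* = 0.436

Bootstrap SE is the standard deviation of the 8 replicate variances.
Mean of replicates: (2.462 + 2.051 + 1.532 + 2.738 + 2.424 + 2.264 + 1.519 + 2.041) / 8 = 17.0310 / 8 = 2.1289
Sum of squared deviations: (+0.3331)² + (−0.0779)² + (−0.5969)² + (+0.6091)² + (+0.2951)² + (+0.1351)² + (−0.6099)² + (−0.0879)² = 1.3294
Variance = 1.3294 / 7 = 0.1899
SE* = √0.1899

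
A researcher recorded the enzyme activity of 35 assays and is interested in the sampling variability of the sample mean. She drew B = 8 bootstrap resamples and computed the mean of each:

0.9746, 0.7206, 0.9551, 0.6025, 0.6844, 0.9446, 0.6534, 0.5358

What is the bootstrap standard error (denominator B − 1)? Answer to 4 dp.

SE* = 0.1740

Bootstrap SE is the standard deviation of the 8 replicate means.
Mean of replicates: (0.9746 + 0.7206 + 0.9551 + 0.6025 + 0.6844 + 0.9446 + 0.6534 + 0.5358) / 8 = 6.07100 / 8 = 0.75887
Sum of squared deviations: (+0.21573)² + (−0.03827)² + (+0.19622)² + (−0.15637)² + (−0.07447)² + (+0.18573)² + (−0.10547)² + (−0.22307)² = 0.21189
Variance = 0.21189 / 7 = 0.03027
SE* = √0.03027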